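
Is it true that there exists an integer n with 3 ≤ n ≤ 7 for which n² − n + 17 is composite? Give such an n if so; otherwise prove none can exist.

The values for n = 3, 4, …, 7 are 23, 29, 37, 47, 59, and each of these is prime.
So no value in the range makes the expression composite.

There is no such integer n in that range.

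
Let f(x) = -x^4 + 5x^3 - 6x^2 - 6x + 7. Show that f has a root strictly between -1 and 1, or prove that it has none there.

f(-1) = 1 and f(1) = -1, which have opposite signs.
As a polynomial, f is continuous on every closed interval.
By the Intermediate Value Theorem, f takes the value 0 somewhere in the open interval.

Yes, f has a root in the interval.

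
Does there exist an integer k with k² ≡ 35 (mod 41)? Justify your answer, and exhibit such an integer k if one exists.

No such integer exists.

41 is prime, so by Euler's criterion 35 is a square mod 41 iff 35^((41−1)/2) = 35^20 ≡ 1 (mod 41).
Squaring successively (mod 41): 35^2 = 1225 ≡ 36; 35^4 ≡ 36² = 1296 ≡ 25; 35^8 ≡ 25² = 625 ≡ 10; 35^16 ≡ 10² = 100 ≡ 18.
Since 20 = 16 + 4, 35^20 ≡ 18 · 25; multiplying out mod 41: 18·25 = 450 ≡ 40. Thus 35^20 ≡ 40 ≡ −1 (mod 41).
The value −1 means 35 is a non-residue modulo 41, so k² ≡ 35 (mod 41) is impossible.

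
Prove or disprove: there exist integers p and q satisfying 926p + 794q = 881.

gcd(926, 794) = 2, so every integer of the form 926p + 794q is a multiple of 2.
However 881 leaves remainder 1 on division by 2.
So the equation is unsolvable over ℤ.

There are no such integers.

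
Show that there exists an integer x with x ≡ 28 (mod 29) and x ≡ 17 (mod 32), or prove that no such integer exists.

gcd(29, 32) = 1, so the Chinese Remainder Theorem guarantees exactly one residue class mod 928 satisfying both.
Write x = 28 + 29t and require 28 + 29t ≡ 17 (mod 32), i.e. 29t ≡ 21 (mod 32).
Since 29·21 = 609 = 19·32 + 1, the inverse of 29 mod 32 is 21.
Multiplying by 21: t ≡ 21·21 = 441 ≡ 25 (mod 32).
Taking t = 25 gives x = 28 + 29·25 = 753.
Check: 753 mod 29 = 28, 753 mod 32 = 17. ✓

x = 753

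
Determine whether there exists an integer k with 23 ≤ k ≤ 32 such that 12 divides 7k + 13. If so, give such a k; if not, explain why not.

k = 29 works, since 7·29 + 13 = 216 = 18·12.

k = 29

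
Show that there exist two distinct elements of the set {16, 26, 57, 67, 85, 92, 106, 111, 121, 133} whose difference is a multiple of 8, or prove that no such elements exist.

26 and 106 are such a pair.

26 mod 8 = 2 and 106 mod 8 = 2, so 106 − 26 = 80 = 10·8.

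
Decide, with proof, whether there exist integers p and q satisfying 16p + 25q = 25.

Since gcd(16, 25) = 1, every integer is an integer combination of 16 and 25.
Run the Euclidean algorithm on 25 and 16: 25 = 1·16 + 9, 16 = 1·9 + 7, 9 = 1·7 + 2, 7 = 3·2 + 1, 2 = 2·1 + 0.
Back-substituting, 1 = 7 − 3·2 = 7 − 3·(9 − 1·7) = −3·9 + 4·7 = −3·9 + 4·(16 − 1·9) = 4·16 − 7·9 = 4·16 − 7·(25 − 1·16) = −7·25 + 11·16; that is, 16·11 + 25·(-7) = 1.
Scaling by 25 gives the particular solution (p, q) = (275, -175).
The general solution is p = 275 + 25k, q = -175 − 16k; taking k = -11 gives the smaller pair p = 0, q = 1.
Indeed 16·0 + 25·1 = 0 + 25 = 25.

p = 0, q = 1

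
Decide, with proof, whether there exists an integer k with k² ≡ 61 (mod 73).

k = 34

Take k = 34. Then 34² = 1156 = 15·73 + 61, so 34² ≡ 61 (mod 73).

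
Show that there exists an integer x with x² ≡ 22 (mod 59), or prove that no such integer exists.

x = 50 works: 50² = 2500, and 2500 − 22 = 2478 = 42·59.

x = 50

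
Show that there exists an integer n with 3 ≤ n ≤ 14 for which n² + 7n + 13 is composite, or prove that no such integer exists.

n = 10

At n = 10: 10² + 7·10 + 13 = 183 = 3·61, which is composite.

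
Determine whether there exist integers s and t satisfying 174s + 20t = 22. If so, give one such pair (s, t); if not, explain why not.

Since gcd(174, 20) = 2 and 22 = 2·11, Bézout's identity guarantees a solution.
Dividing through by 2 reduces the equation to 87s + 10t = 11.
Run the Euclidean algorithm on 87 and 10: 87 = 8·10 + 7, 10 = 1·7 + 3, 7 = 2·3 + 1, 3 = 3·1 + 0.
Working back up the chain: 1 = 7 − 2·3 = 7 − 2·(10 − 1·7) = −2·10 + 3·7 = −2·10 + 3·(87 − 8·10) = 3·87 − 26·10. So 87·3 + 10·(-26) = 1.
Times 11: 87·33 + 10·(-286) = 11, so (33, -286) solves it.
The general solution is s = 33 + 10k, t = -286 − 87k; taking k = -3 gives the smaller pair s = 3, t = -25.
Check: 174·3 + 20·(-25) = 522 − 500 = 22. ✓

s = 3, t = -25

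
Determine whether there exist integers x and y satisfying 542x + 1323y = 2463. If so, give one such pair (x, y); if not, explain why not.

x = 1164, y = -475

Since gcd(542, 1323) = 1, every integer is an integer combination of 542 and 1323.
Dividing repeatedly: 1323 = 2·542 + 239, 542 = 2·239 + 64, 239 = 3·64 + 47, 64 = 1·47 + 17, 47 = 2·17 + 13, 17 = 1·13 + 4, 13 = 3·4 + 1, 4 = 4·1 + 0.
Unwinding: 1 = 13 − 3·4 = 13 − 3·(17 − 1·13) = −3·17 + 4·13 = −3·17 + 4·(47 − 2·17) = 4·47 − 11·17 = 4·47 − 11·(64 − 1·47) = −11·64 + 15·47 = −11·64 + 15·(239 − 3·64) = 15·239 − 56·64 = 15·239 − 56·(542 − 2·239) = −56·542 + 127·239 = −56·542 + 127·(1323 − 2·542) = 127·1323 − 310·542, i.e. 542·(-310) + 1323·127 = 1.
Times 2463: 542·(-763530) + 1323·312801 = 2463, so (-763530, 312801) solves it.
Shifting by a multiple of (1323, −542) keeps it a solution: x = -763530 + 578·1323 = 1164, y = 312801 − 578·542 = -475.
Check: 542·1164 + 1323·(-475) = 630888 − 628425 = 2463. ✓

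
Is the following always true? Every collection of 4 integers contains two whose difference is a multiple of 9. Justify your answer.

Try 4 consecutive integers, 18, 19, 20, 21. Their remainders mod 9 are 0, 1, 2, 3 — pairwise different, as any 4 ≤ 9 consecutive integers have distinct residues.
No two share a residue, so no pair has difference divisible by 9; the claim fails for this set.

No, the set {18, 19, 20, 21} is a counterexample.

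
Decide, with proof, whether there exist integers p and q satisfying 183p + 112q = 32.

183 and 112 are coprime, so 183p + 112q ranges over all of ℤ.
Dividing repeatedly: 183 = 1·112 + 71, 112 = 1·71 + 41, 71 = 1·41 + 30, 41 = 1·30 + 11, 30 = 2·11 + 8, 11 = 1·8 + 3, 8 = 2·3 + 2, 3 = 1·2 + 1, 2 = 2·1 + 0.
Back-substituting, 1 = 3 − 1·2 = 3 − (8 − 2·3) = −8 + 3·3 = −8 + 3·(11 − 1·8) = 3·11 − 4·8 = 3·11 − 4·(30 − 2·11) = −4·30 + 11·11 = −4·30 + 11·(41 − 1·30) = 11·41 − 15·30 = 11·41 − 15·(71 − 1·41) = −15·71 + 26·41 = −15·71 + 26·(112 − 1·71) = 26·112 − 41·71 = 26·112 − 41·(183 − 1·112) = −41·183 + 67·112; that is, 183·(-41) + 112·67 = 1.
Scaling by 32 gives the particular solution (p, q) = (-1312, 2144).
The general solution is p = -1312 + 112k, q = 2144 − 183k; taking k = 12 gives the smaller pair p = 32, q = -52.
Check: 183·32 + 112·(-52) = 5856 − 5824 = 32. ✓

p = 32, q = -52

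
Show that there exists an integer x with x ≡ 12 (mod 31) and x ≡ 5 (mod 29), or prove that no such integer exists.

x = 353

The moduli 31 and 29 are coprime, so by the Chinese Remainder Theorem a unique solution modulo 899 exists.
Write x = 12 + 31t and require 12 + 31t ≡ 5 (mod 29), i.e. 31t ≡ 22 (mod 29).
31 ≡ 2 (mod 29), so this reads 2t ≡ 22 (mod 29). To invert 2 modulo 29: 29 = 14·2 + 1, 2 = 2·1 + 0, and unwinding, 1 = 29 − 14·2. Thus 2⁻¹ ≡ -14 ≡ 15 (mod 29).
Therefore t ≡ 15·22 = 330 ≡ 11 (mod 29).
With t = 11: x = 12 + 31·11 = 353.
Indeed 353 ≡ 12 (mod 31) and 353 ≡ 5 (mod 29).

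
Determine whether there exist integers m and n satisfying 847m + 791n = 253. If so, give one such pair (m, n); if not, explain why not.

Both 847 and 791 are divisible by gcd(847, 791) = 7, hence so is any combination 847m + 791n.
But 253 = 7·36 + 1, so 7 ∤ 253.
Hence no integers m, n satisfy the equation.

No such integers exist.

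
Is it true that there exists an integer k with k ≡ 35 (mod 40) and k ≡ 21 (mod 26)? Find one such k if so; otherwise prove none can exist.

Here gcd(40, 26) = 2, and both 35 and 21 leave remainder 1 mod 2, so the system is consistent.
Put k = 35 + 40t, so we need 40t ≡ 12 (mod 26), equivalently (divide by 2) 20t ≡ 6 (mod 13).
20 ≡ 7 (mod 13), so this reads 7t ≡ 6 (mod 13). Note 7·2 = 14 ≡ 1 (mod 13) (as 14 − 1 = 1·13), so 7⁻¹ ≡ 2.
Therefore t ≡ 2·6 = 12 (mod 13).
Then k = 35 + 40·12 = 515.
Verify: 515 = 12·40 + 35 and 515 = 19·26 + 21. ✓

k = 515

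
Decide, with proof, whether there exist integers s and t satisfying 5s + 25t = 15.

s = 3, t = 0

Every value of 5s + 25t is a multiple of gcd(5, 25) = 5; since 5 ∣ 15, solutions exist.
Dividing through by 5 reduces the equation to 1s + 5t = 3.
With a unit coefficient on s, (s, t) = (3, 0) is an immediate solution.
Check: 5·3 + 25·0 = 15 + 0 = 15. ✓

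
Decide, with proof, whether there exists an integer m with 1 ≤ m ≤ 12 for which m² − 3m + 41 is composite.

At m = 10: 10² − 3·10 + 41 = 111 = 3·37, which is composite.

m = 10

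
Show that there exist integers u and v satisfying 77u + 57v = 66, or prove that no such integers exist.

u = 9, v = -11

Since gcd(77, 57) = 1, every integer is an integer combination of 77 and 57.
Dividing repeatedly: 77 = 1·57 + 20, 57 = 2·20 + 17, 20 = 1·17 + 3, 17 = 5·3 + 2, 3 = 1·2 + 1, 2 = 2·1 + 0.
Back-substituting, 1 = 3 − 1·2 = 3 − (17 − 5·3) = −17 + 6·3 = −17 + 6·(20 − 1·17) = 6·20 − 7·17 = 6·20 − 7·(57 − 2·20) = −7·57 + 20·20 = −7·57 + 20·(77 − 1·57) = 20·77 − 27·57; that is, 77·20 + 57·(-27) = 1.
Scaling by 66 gives the particular solution (u, v) = (1320, -1782).
Shifting by a multiple of (57, −77) keeps it a solution: u = 1320 − 23·57 = 9, v = -1782 + 23·77 = -11.
Check: 77·9 + 57·(-11) = 693 − 627 = 66. ✓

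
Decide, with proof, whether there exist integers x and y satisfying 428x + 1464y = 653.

Any value of 428x + 1464y is a multiple of gcd(428, 1464) = 4.
However 653 leaves remainder 1 on division by 4.
Therefore 428x + 1464y = 653 has no solution in integers.

There are no such integers.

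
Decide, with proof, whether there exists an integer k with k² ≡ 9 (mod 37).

k = 34

Take k = 34. Then 34² = 1156 = 31·37 + 9, so 34² ≡ 9 (mod 37).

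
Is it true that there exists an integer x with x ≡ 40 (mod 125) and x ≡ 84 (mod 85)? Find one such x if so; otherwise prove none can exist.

There is no such integer.

gcd(125, 85) = 5. If x ≡ 40 (mod 125) and x ≡ 84 (mod 85), then x ≡ 40 (mod 5) and x ≡ 84 (mod 5).
But 40 mod 5 = 0 while 84 mod 5 = 4, a contradiction.
Therefore no such x exists.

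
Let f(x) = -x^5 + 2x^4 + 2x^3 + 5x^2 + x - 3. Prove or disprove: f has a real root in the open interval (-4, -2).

The endpoint values f(-4) = 1481 and f(-2) = 63 are both positive. Claim: f(x) > 0 for every x in (-4, -2).
Substitute x = -2 − u, where 0 < u < 2 on the interval. Expanding, f(-2 − u) = u^5 + 12u^4 + 54u^3 + 121u^2 + 139u + 63.
All 6 nonzero coefficients of this polynomial in u are positive; hence for u > 0 the value is a sum of positive terms (the constant 63 among them).
So f is strictly positive on (-4, -2); no root exists in the interval.

f has no root in that interval.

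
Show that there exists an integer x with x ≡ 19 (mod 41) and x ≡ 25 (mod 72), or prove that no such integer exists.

x = 1249

Since 41 and 72 share no common factor, CRT says the pair of congruences has a solution (unique mod 2952).
Any solution of the first congruence is x = 19 + 41t; substituting into the second, 41t ≡ 25 − 19 ≡ 6 (mod 72).
Invert 41 mod 72 by the Euclidean algorithm: 72 = 1·41 + 31, 41 = 1·31 + 10, 31 = 3·10 + 1, 10 = 10·1 + 0; back-substituting, 1 = 31 − 3·10 = 31 − 3·(41 − 1·31) = −3·41 + 4·31 = −3·41 + 4·(72 − 1·41) = 4·72 − 7·41. Hence 41·(-7) ≡ 1, so 41⁻¹ ≡ -7 ≡ 65 (mod 72).
Therefore t ≡ 65·6 = 390 ≡ 30 (mod 72).
With t = 30: x = 19 + 41·30 = 1249.
Check: 1249 mod 41 = 19, 1249 mod 72 = 25. ✓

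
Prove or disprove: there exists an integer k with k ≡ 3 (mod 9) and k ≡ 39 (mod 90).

k = 39

gcd(9, 90) = 9. A simultaneous solution exists iff 3 ≡ 39 (mod 9); here 3 mod 9 = 3 = 39 mod 9, so it does.
List candidates k ≡ 3 (mod 9): 3, 12, 21, 30, 39. Modulo 90 these are 3, 12, 21, 30, 39; 39 gives 39 as required.
Indeed 39 ≡ 3 (mod 9) and 39 ≡ 39 (mod 90).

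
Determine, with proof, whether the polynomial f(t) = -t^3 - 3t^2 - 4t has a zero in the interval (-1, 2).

Yes, f has a root in the interval.

f(-1) = 2 and f(2) = -28, which have opposite signs.
As a polynomial, f is continuous on every closed interval.
By the Intermediate Value Theorem, f takes the value 0 somewhere in the open interval.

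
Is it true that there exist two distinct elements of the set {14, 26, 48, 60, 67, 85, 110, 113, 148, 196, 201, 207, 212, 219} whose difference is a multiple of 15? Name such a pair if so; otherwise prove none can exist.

No such pair exists.

Two integers differ by a multiple of 15 exactly when they have the same residue mod 15. The residues are 14↦14, 26↦11, 48↦3, 60↦0, 67↦7, 85↦10, 110↦5, 113↦8, 148↦13, 196↦1, 201↦6, 207↦12, 212↦2, 219↦9.
All 14 residues are distinct, so no two elements differ by a multiple of 15.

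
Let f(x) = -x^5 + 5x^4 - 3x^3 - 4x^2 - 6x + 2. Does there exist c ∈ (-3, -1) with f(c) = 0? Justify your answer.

The endpoint values f(-3) = 713 and f(-1) = 13 are both positive. Claim: f(x) > 0 for every x in (-3, -1).
Substitute x = -1 − u, where 0 < u < 2 on the interval. Expanding, f(-1 − u) = u^5 + 10u^4 + 33u^3 + 45u^2 + 32u + 13.
All 6 nonzero coefficients of this polynomial in u are positive; hence for u > 0 the value is a sum of positive terms (the constant 13 among them).
So f is strictly positive on (-3, -1); no root exists in the interval.

f has no root in that interval.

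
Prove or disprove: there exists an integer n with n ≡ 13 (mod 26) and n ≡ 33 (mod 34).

The moduli are not coprime: gcd(26, 34) = 2. Compatibility requires 2 ∣ (33 − 13) = 20, which holds, so solutions exist.
The integers ≡ 13 (mod 26) are 13, 39, 65, 91, 117, 143, 169, …; their remainders mod 34 are 13, 5, 31, 23, 15, 7, 33, so n = 169 is the first that is ≡ 33 (mod 34).
Indeed 169 ≡ 13 (mod 26) and 169 ≡ 33 (mod 34).

n = 169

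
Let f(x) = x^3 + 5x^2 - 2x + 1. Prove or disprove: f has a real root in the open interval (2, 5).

No.

f(2) = 25 and f(5) = 241, both positive, so a sign-change argument is unavailable; we show f keeps this sign on the whole interval.
Substitute x = 2 + u, where 0 < u < 3 on the interval. Expanding, f(2 + u) = u^3 + 11u^2 + 30u + 25.
The nonzero coefficients here are all positive, so for u > 0 every term is positive (or zero), and the constant term 25 is strictly positive.
Therefore f(x) > 0 throughout (2, 5), and f has no zero there.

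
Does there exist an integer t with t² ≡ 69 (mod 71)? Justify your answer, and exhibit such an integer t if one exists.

Apply Euler's criterion with the prime 71: 69 is a quadratic residue iff 69^35 ≡ 1 (mod 71), and a non-residue iff it is ≡ −1.
Squaring successively (mod 71): 69^2 = 4761 ≡ 4; 69^4 ≡ 4² = 16 ≡ 16; 69^8 ≡ 16² = 256 ≡ 43; 69^16 ≡ 43² = 1849 ≡ 3; 69^32 ≡ 3² = 9 ≡ 9.
Since 35 = 32 + 2 + 1, 69^35 ≡ 9 · 4 · 69; multiplying out mod 71: 9·4 = 36 ≡ 36, then 36·69 = 2484 ≡ 70. Thus 69^35 ≡ 70 ≡ −1 (mod 71).
The value −1 means 69 is a non-residue modulo 71, so t² ≡ 69 (mod 71) is impossible.

No, no such integer exists.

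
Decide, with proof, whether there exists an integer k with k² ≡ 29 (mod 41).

No such integer exists.

41 is prime, so by Euler's criterion 29 is a square mod 41 iff 29^((41−1)/2) = 29^20 ≡ 1 (mod 41).
Squaring successively (mod 41): 29^2 = 841 ≡ 21; 29^4 ≡ 21² = 441 ≡ 31; 29^8 ≡ 31² = 961 ≡ 18; 29^16 ≡ 18² = 324 ≡ 37.
Since 20 = 16 + 4, 29^20 ≡ 37 · 31; multiplying out mod 41: 37·31 = 1147 ≡ 40. Thus 29^20 ≡ 40 ≡ −1 (mod 41).
The value −1 means 29 is a non-residue modulo 41, so k² ≡ 29 (mod 41) is impossible.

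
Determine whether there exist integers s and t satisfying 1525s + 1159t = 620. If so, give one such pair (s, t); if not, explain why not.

Any value of 1525s + 1159t is a multiple of gcd(1525, 1159) = 61.
But 620 = 61·10 + 10, so 61 ∤ 620.
So the equation is unsolvable over ℤ.

No, no such integers exist.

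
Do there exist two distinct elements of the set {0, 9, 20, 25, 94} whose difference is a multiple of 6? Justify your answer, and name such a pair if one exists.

There is no such pair.

Reduce each element modulo 6: 0↦0, 9↦3, 20↦2, 25↦1, 94↦4.
These 5 residues are pairwise different, hence no difference of two elements is divisible by 6.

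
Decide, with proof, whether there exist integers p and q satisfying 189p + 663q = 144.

p = 106, q = -30

gcd(189, 663) = 3, and 3 divides 144, so integer solutions exist.
Dividing through by 3 reduces the equation to 63p + 221q = 48.
Euclidean algorithm: 221 = 3·63 + 32, 63 = 1·32 + 31, 32 = 1·31 + 1, 31 = 31·1 + 0.
Working back up the chain: 1 = 32 − 1·31 = 32 − (63 − 1·32) = −63 + 2·32 = −63 + 2·(221 − 3·63) = 2·221 − 7·63. So 63·(-7) + 221·2 = 1.
Times 48: 63·(-336) + 221·96 = 48, so (-336, 96) solves it.
The general solution is p = -336 + 221k, q = 96 − 63k; taking k = 2 gives the smaller pair p = 106, q = -30.
Indeed 189·106 + 663·(-30) = 20034 − 19890 = 144.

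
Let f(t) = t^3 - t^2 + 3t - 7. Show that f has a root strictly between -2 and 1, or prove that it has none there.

No.

f(-2) = -25 and f(1) = -4, both negative.
The derivative f'(t) = 3t^2 - 2t + 3 is a quadratic with discriminant (-2)² − 4·3·3 = -32 < 0; it never vanishes, so it is always positive (sign of the leading coefficient).
So f is strictly increasing; between -2 and 1 its values lie between f(-2) = -25 and f(1) = -4, all negative. Therefore f has no root in (-2, 1).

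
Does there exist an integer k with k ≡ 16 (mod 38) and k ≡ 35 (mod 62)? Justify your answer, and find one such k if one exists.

Reduce both congruences modulo 2, which divides 38 and 62: they say k ≡ 16 (mod 2) and k ≡ 35 (mod 2).
However 16 ≡ 0 and 35 ≡ 1 (mod 2), and 0 ≠ 1.
So no integer satisfies both congruences.

There is no such integer.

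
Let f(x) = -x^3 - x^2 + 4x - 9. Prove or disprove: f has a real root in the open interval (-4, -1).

f(-4) = 23 and f(-1) = -13, which have opposite signs.
f is continuous everywhere (it is a polynomial), in particular on [-4, -1].
By the Intermediate Value Theorem f must vanish at some point of (-4, -1).

Yes, f has a root in the interval.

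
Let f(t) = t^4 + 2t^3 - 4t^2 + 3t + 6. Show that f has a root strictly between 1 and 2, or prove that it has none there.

f(1) = 8 and f(2) = 28, both positive, so a sign-change argument is unavailable; we show f keeps this sign on the whole interval.
Shift to the endpoint 1: with t = 1 + u (0 < u < 1), one computes f(1 + u) = u^4 + 6u^3 + 8u^2 + 5u + 8.
All 5 nonzero coefficients of this polynomial in u are positive; hence for u > 0 the value is a sum of positive terms (the constant 8 among them).
So f is strictly positive on (1, 2); no root exists in the interval.

No.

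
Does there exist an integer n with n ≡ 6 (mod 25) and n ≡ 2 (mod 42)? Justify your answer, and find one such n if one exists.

The moduli 25 and 42 are coprime, so by the Chinese Remainder Theorem a unique solution modulo 1050 exists.
Write n = 6 + 25t and require 6 + 25t ≡ 2 (mod 42), i.e. 25t ≡ 38 (mod 42).
Note 25·37 = 925 ≡ 1 (mod 42) (as 925 − 1 = 22·42), so 25⁻¹ ≡ 37.
Therefore t ≡ 37·38 = 1406 ≡ 20 (mod 42).
Taking t = 20 gives n = 6 + 25·20 = 506.
Verify: 506 = 20·25 + 6 and 506 = 12·42 + 2. ✓

n = 506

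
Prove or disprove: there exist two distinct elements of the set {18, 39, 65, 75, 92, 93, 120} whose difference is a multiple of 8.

Two integers differ by a multiple of 8 exactly when they have the same residue mod 8. The residues are 18↦2, 39↦7, 65↦1, 75↦3, 92↦4, 93↦5, 120↦0.
No residue repeats among the 7 elements, so no pair has difference ≡ 0 (mod 8).

No such pair exists.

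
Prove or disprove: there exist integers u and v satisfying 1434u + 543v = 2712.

Since gcd(1434, 543) = 3 and 2712 = 3·904, Bézout's identity guarantees a solution.
Dividing through by 3 reduces the equation to 478u + 181v = 904.
Run the Euclidean algorithm on 478 and 181: 478 = 2·181 + 116, 181 = 1·116 + 65, 116 = 1·65 + 51, 65 = 1·51 + 14, 51 = 3·14 + 9, 14 = 1·9 + 5, 9 = 1·5 + 4, 5 = 1·4 + 1, 4 = 4·1 + 0.
Back-substituting, 1 = 5 − 1·4 = 5 − (9 − 1·5) = −9 + 2·5 = −9 + 2·(14 − 1·9) = 2·14 − 3·9 = 2·14 − 3·(51 − 3·14) = −3·51 + 11·14 = −3·51 + 11·(65 − 1·51) = 11·65 − 14·51 = 11·65 − 14·(116 − 1·65) = −14·116 + 25·65 = −14·116 + 25·(181 − 1·116) = 25·181 − 39·116 = 25·181 − 39·(478 − 2·181) = −39·478 + 103·181; that is, 478·(-39) + 181·103 = 1.
Scaling by 904 gives the particular solution (u, v) = (-35256, 93112).
The general solution is u = -35256 + 181k, v = 93112 − 478k; taking k = 195 gives the smaller pair u = 39, v = -98.
Indeed 1434·39 + 543·(-98) = 55926 − 53214 = 2712.

u = 39, v = -98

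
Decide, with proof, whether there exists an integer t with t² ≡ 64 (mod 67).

t = 8

Take t = 8. Then 8² = 64, and since 0 ≤ 64 < 67 this is already reduced: 8² ≡ 64 (mod 67).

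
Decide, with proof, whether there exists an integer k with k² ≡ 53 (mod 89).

k = 26 works: 26² = 676, and 676 − 53 = 623 = 7·89.

k = 26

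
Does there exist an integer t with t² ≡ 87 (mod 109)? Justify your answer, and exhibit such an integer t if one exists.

t = 14 works: 14² = 196, and 196 − 87 = 109 = 1·109.

t = 14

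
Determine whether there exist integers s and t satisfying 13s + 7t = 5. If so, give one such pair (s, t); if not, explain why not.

s = 2, t = -3

13 and 7 are coprime, so 13s + 7t ranges over all of ℤ.
Dividing repeatedly: 13 = 1·7 + 6, 7 = 1·6 + 1, 6 = 6·1 + 0.
Back-substituting, 1 = 7 − 1·6 = 7 − (13 − 1·7) = −13 + 2·7; that is, 13·(-1) + 7·2 = 1.
Multiplying through by 5: s = (-1)·5 = -5, t = 2·5 = 10 is a solution.
Adding 1·7 to s and subtracting 1·13 from t gives the tidier solution (2, -3).
Check: 13·2 + 7·(-3) = 26 − 21 = 5. ✓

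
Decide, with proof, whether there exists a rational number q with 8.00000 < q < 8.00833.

q = 969/121

Multiplying by 121: 121·8.00000 = 968.00000 and 121·8.00833 = 969.00793, so the integer 969 lies strictly between them.
Hence 969/121 is a rational number with 8.00000 < 969/121 < 8.00833.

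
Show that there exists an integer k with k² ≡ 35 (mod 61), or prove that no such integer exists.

61 is prime, so by Euler's criterion 35 is a square mod 61 iff 35^((61−1)/2) = 35^30 ≡ 1 (mod 61).
Squaring successively (mod 61): 35^2 = 1225 ≡ 5; 35^4 ≡ 5² = 25 ≡ 25; 35^8 ≡ 25² = 625 ≡ 15; 35^16 ≡ 15² = 225 ≡ 42.
Since 30 = 16 + 8 + 4 + 2, 35^30 ≡ 42 · 15 · 25 · 5; multiplying out mod 61: 42·15 = 630 ≡ 20, then 20·25 = 500 ≡ 12, then 12·5 = 60 ≡ 60. Thus 35^30 ≡ 60 ≡ −1 (mod 61).
By Euler's criterion 35 is a quadratic non-residue mod 61: no k satisfies k² ≡ 35 (mod 61).

There is no such integer.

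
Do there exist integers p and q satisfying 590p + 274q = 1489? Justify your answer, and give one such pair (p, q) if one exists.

No, no such integers exist.

gcd(590, 274) = 2, so every integer of the form 590p + 274q is a multiple of 2.
However 1489 leaves remainder 1 on division by 2.
Hence no integers p, q satisfy the equation.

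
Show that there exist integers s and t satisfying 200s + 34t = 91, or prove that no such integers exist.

Any value of 200s + 34t is a multiple of gcd(200, 34) = 2.
However 91 leaves remainder 1 on division by 2.
So the equation is unsolvable over ℤ.

No, no such integers exist.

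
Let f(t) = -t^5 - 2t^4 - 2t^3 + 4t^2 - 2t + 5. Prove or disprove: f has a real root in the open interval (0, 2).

f(0) = 5 and f(2) = -63, which have opposite signs.
As a polynomial, f is continuous on every closed interval.
By the Intermediate Value Theorem f must vanish at some point of (0, 2).

Yes, f has a root in the interval.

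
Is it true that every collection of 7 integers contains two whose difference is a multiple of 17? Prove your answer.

No; for instance {21, 22, 23, 24, 25, 26, 27} is a counterexample.

Take the 7 consecutive integers 21, 22, …, 27: their residues mod 17 are all distinct because 7 ≤ 17.
Any two of them differ by at most 6 < 17 and by at least 1, so no difference is a multiple of 17.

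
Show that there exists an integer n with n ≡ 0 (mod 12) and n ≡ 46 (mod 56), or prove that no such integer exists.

No such integer exists.

gcd(12, 56) = 4. If n ≡ 0 (mod 12) and n ≡ 46 (mod 56), then n ≡ 0 (mod 4) and n ≡ 46 (mod 4).
However 0 ≡ 0 and 46 ≡ 2 (mod 4), and 0 ≠ 2.
So no integer satisfies both congruences.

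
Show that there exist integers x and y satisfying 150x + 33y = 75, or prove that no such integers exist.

gcd(150, 33) = 3, and 3 divides 75, so integer solutions exist.
Dividing through by 3 reduces the equation to 50x + 11y = 25.
Dividing repeatedly: 50 = 4·11 + 6, 11 = 1·6 + 5, 6 = 1·5 + 1, 5 = 5·1 + 0.
Back-substituting, 1 = 6 − 1·5 = 6 − (11 − 1·6) = −11 + 2·6 = −11 + 2·(50 − 4·11) = 2·50 − 9·11; that is, 50·2 + 11·(-9) = 1.
Multiplying through by 25: x = 2·25 = 50, y = (-9)·25 = -225 is a solution.
The general solution is x = 50 + 11k, y = -225 − 50k; taking k = -4 gives the smaller pair x = 6, y = -25.
Indeed 150·6 + 33·(-25) = 900 − 825 = 75.

x = 6, y = -25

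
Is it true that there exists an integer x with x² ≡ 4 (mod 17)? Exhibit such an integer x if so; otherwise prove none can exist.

x = 15 works: 15² = 225, and 225 − 4 = 221 = 13·17.

x = 15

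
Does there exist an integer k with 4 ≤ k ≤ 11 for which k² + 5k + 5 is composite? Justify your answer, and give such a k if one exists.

At k = 10: 10² + 5·10 + 5 = 155 = 5·31, which is composite.

k = 10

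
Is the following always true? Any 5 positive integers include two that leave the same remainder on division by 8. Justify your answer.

Take the 5 consecutive integers 7, 8, …, 11: their residues mod 8 are all distinct because 5 ≤ 8.
Hence this collection has no pair with equal remainders mod 8, disproving the claim.

No, the set {7, 8, 9, 10, 11} is a counterexample.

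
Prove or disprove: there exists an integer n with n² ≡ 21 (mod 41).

Take n = 12. Then 12² = 144 = 3·41 + 21, so 12² ≡ 21 (mod 41).

n = 12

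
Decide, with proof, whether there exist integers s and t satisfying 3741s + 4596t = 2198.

Both 3741 and 4596 are divisible by gcd(3741, 4596) = 3, hence so is any combination 3741s + 4596t.
But 2198 = 3·732 + 2, so 3 ∤ 2198.
Hence no integers s, t satisfy the equation.

No such integers exist.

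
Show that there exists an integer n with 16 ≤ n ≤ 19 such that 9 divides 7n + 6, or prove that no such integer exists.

At n = 16, 7·16 + 6 = 118 ≡ 1 (mod 9), and each step in n adds 7, giving residues 1, 8, 6, 4 for n = 16, 17, 18, 19.
None is 0, so 9 never divides 7n + 6 on this range.

No such integer n in that range exists.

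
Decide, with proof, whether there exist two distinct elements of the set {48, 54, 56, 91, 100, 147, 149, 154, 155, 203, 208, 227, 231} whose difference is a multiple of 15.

There is no such pair.

Two integers differ by a multiple of 15 exactly when they have the same residue mod 15. The residues are 48↦3, 54↦9, 56↦11, 91↦1, 100↦10, 147↦12, 149↦14, 154↦4, 155↦5, 203↦8, 208↦13, 227↦2, 231↦6.
These 13 residues are pairwise different, hence no difference of two elements is divisible by 15.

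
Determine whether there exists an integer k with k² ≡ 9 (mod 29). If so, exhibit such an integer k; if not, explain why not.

Take k = 3. Then 3² = 9, and since 0 ≤ 9 < 29 this is already reduced: 3² ≡ 9 (mod 29).

k = 3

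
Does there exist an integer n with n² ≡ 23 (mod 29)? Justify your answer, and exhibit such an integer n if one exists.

n = 9

n = 9 works: 9² = 81, and 81 − 23 = 58 = 2·29.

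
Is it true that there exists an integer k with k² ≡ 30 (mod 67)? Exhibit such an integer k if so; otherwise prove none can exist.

67 is prime, so by Euler's criterion 30 is a square mod 67 iff 30^((67−1)/2) = 30^33 ≡ 1 (mod 67).
Repeated squaring mod 67: 30^2 = 900 ≡ 29; 30^4 ≡ 29² = 841 ≡ 37; 30^8 ≡ 37² = 1369 ≡ 29; 30^16 ≡ 29² = 841 ≡ 37; 30^32 ≡ 37² = 1369 ≡ 29.
Since 33 = 32 + 1, 30^33 ≡ 29 · 30; multiplying out mod 67: 29·30 = 870 ≡ 66. Thus 30^33 ≡ 66 ≡ −1 (mod 67).
By Euler's criterion 30 is a quadratic non-residue mod 67: no k satisfies k² ≡ 30 (mod 67).

There is no such integer.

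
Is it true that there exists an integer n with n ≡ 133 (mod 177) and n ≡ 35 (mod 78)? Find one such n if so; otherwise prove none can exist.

No such integer exists.

Reduce both congruences modulo 3, which divides 177 and 78: they say n ≡ 133 (mod 3) and n ≡ 35 (mod 3).
These are incompatible: 133 − 35 = 98 is not divisible by 3.
Therefore no such n exists.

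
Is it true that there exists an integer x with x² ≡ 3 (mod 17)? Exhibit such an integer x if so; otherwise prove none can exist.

No, no such integer exists.

Since (17 − x)² ≡ x² (mod 17), it suffices to square x = 0, 1, …, 8: the residues are 0, 1, 4, 9, 16, 8, 2, 15, 13.
So the quadratic residues mod 17 are {0, 1, 2, 4, 8, 9, 13, 15, 16}, and 3 is not among them.
Therefore x² ≡ 3 (mod 17) has no solution.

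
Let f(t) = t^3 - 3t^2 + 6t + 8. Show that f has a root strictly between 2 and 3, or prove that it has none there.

No.

Evaluate at the endpoints: f(2) = 16, f(3) = 26 — same sign (positive).
The derivative f'(t) = 3t^2 - 6t + 6 is a quadratic with discriminant (-6)² − 4·3·6 = -36 < 0; it never vanishes, so it is always positive (sign of the leading coefficient).
So f is strictly increasing; between 2 and 3 its values lie between f(2) = 16 and f(3) = 26, all positive. Therefore f has no root in (2, 3).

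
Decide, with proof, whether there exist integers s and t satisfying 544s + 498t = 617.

No such integers exist.

Both 544 and 498 are divisible by gcd(544, 498) = 2, hence so is any combination 544s + 498t.
But 617 is not a multiple of 2 (it leaves remainder 1).
Hence no integers s, t satisfy the equation.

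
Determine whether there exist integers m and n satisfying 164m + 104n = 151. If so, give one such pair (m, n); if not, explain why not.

gcd(164, 104) = 4, so every integer of the form 164m + 104n is a multiple of 4.
But 151 is not a multiple of 4 (it leaves remainder 3).
So the equation is unsolvable over ℤ.

There are no such integers.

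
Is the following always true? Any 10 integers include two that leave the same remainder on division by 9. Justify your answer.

Yes, this is always true.

There are exactly 9 possible remainders on division by 9.
Since 10 > 9, two of the 10 integers must share a residue class by the pigeonhole principle; call them a and b.
So a and b have equal remainders mod 9, which is exactly what was to be shown.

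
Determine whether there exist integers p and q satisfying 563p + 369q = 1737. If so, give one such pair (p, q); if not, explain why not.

p = 144, q = -215

Since gcd(563, 369) = 1, every integer is an integer combination of 563 and 369.
Dividing repeatedly: 563 = 1·369 + 194, 369 = 1·194 + 175, 194 = 1·175 + 19, 175 = 9·19 + 4, 19 = 4·4 + 3, 4 = 1·3 + 1, 3 = 3·1 + 0.
Back-substituting, 1 = 4 − 1·3 = 4 − (19 − 4·4) = −19 + 5·4 = −19 + 5·(175 − 9·19) = 5·175 − 46·19 = 5·175 − 46·(194 − 1·175) = −46·194 + 51·175 = −46·194 + 51·(369 − 1·194) = 51·369 − 97·194 = 51·369 − 97·(563 − 1·369) = −97·563 + 148·369; that is, 563·(-97) + 369·148 = 1.
Times 1737: 563·(-168489) + 369·257076 = 1737, so (-168489, 257076) solves it.
Shifting by a multiple of (369, −563) keeps it a solution: p = -168489 + 457·369 = 144, q = 257076 − 457·563 = -215.
Indeed 563·144 + 369·(-215) = 81072 − 79335 = 1737.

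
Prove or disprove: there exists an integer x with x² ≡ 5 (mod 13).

No such integer exists.

Computing x² mod 13 for x = 0, 1, …, 6 (enough, by the symmetry x ↦ 13 − x) gives 0, 1, 4, 9, 3, 12, 10.
The set of squares mod 13 is therefore {0, 1, 3, 4, 9, 10, 12}, which does not contain 5.
Therefore x² ≡ 5 (mod 13) has no solution.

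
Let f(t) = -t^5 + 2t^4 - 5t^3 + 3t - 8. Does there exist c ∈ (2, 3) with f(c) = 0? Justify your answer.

No.

The endpoint values f(2) = -42 and f(3) = -215 are both negative. Claim: f(t) < 0 for every t in (2, 3).
Shift to the endpoint 2: with t = 2 + u (0 < u < 1), one computes f(2 + u) = -u^5 - 8u^4 - 29u^3 - 62u^2 - 73u - 42.
The nonzero coefficients here are all negative, so for u > 0 every term is negative (or zero), and the constant term -42 is strictly negative.
Therefore f(t) < 0 throughout (2, 3), and f has no zero there.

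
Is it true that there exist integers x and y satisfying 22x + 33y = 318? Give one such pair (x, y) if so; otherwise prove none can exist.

No, no such integers exist.

gcd(22, 33) = 11, so every integer of the form 22x + 33y is a multiple of 11.
But 318 is not a multiple of 11 (it leaves remainder 10).
So the equation is unsolvable over ℤ.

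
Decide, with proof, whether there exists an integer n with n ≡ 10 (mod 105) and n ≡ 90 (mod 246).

There is no such integer.

Both moduli are multiples of 3 = gcd(105, 246), so any solution would satisfy n ≡ 10 and n ≡ 90 modulo 3 simultaneously.
However 10 ≡ 1 and 90 ≡ 0 (mod 3), and 1 ≠ 0.
So no integer satisfies both congruences.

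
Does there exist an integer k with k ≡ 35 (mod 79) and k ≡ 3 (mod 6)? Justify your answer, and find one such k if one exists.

The moduli 79 and 6 are coprime, so by the Chinese Remainder Theorem a unique solution modulo 474 exists.
Write k = 35 + 79t and require 35 + 79t ≡ 3 (mod 6), i.e. 79t ≡ 4 (mod 6).
79 ≡ 1 (mod 6), so this reads 1t ≡ 4 (mod 6). So t ≡ 4 (mod 6).
Taking t = 4 gives k = 35 + 79·4 = 351.
Check: 351 mod 79 = 35, 351 mod 6 = 3. ✓

k = 351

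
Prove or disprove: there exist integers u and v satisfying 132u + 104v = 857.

There are no such integers.

Any value of 132u + 104v is a multiple of gcd(132, 104) = 4.
But 857 = 4·214 + 1, so 4 ∤ 857.
Therefore 132u + 104v = 857 has no solution in integers.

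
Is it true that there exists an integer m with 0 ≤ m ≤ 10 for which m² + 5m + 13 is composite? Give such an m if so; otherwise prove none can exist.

m = 2

At m = 2: 2² + 5·2 + 13 = 27 = 3·9, which is composite.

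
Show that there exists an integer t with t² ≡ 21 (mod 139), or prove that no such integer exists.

There is no such integer.

139 is prime, so by Euler's criterion 21 is a square mod 139 iff 21^((139−1)/2) = 21^69 ≡ 1 (mod 139).
Squaring successively (mod 139): 21^2 = 441 ≡ 24; 21^4 ≡ 24² = 576 ≡ 20; 21^8 ≡ 20² = 400 ≡ 122; 21^16 ≡ 122² = 14884 ≡ 11; 21^32 ≡ 11² = 121 ≡ 121; 21^64 ≡ 121² = 14641 ≡ 46.
Since 69 = 64 + 4 + 1, 21^69 ≡ 46 · 20 · 21; multiplying out mod 139: 46·20 = 920 ≡ 86, then 86·21 = 1806 ≡ 138. Thus 21^69 ≡ 138 ≡ −1 (mod 139).
By Euler's criterion 21 is a quadratic non-residue mod 139: no t satisfies t² ≡ 21 (mod 139).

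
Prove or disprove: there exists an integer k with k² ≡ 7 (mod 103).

Take k = 25. Then 25² = 625 = 6·103 + 7, so 25² ≡ 7 (mod 103).

k = 25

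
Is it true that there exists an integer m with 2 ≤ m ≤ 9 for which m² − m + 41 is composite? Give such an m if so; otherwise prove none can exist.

There is no such integer m in that range.

The values for m = 2, 3, …, 9 are 43, 47, 53, 61, 71, 83, 97, 113, and each of these is prime.
So no value in the range makes the expression composite.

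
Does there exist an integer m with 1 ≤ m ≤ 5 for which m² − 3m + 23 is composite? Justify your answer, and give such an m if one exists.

m = 5

At m = 5: 5² − 3·5 + 23 = 33 = 3·11, which is composite.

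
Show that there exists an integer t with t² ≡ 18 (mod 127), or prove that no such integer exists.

Take t = 79. Then 79² = 6241 = 49·127 + 18, so 79² ≡ 18 (mod 127).

t = 79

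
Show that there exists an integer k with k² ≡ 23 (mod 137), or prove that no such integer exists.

No, no such integer exists.

137 is prime, so by Euler's criterion 23 is a square mod 137 iff 23^((137−1)/2) = 23^68 ≡ 1 (mod 137).
Squaring successively (mod 137): 23^2 = 529 ≡ 118; 23^4 ≡ 118² = 13924 ≡ 87; 23^8 ≡ 87² = 7569 ≡ 34; 23^16 ≡ 34² = 1156 ≡ 60; 23^32 ≡ 60² = 3600 ≡ 38; 23^64 ≡ 38² = 1444 ≡ 74.
Since 68 = 64 + 4, 23^68 ≡ 74 · 87; multiplying out mod 137: 74·87 = 6438 ≡ 136. Thus 23^68 ≡ 136 ≡ −1 (mod 137).
By Euler's criterion 23 is a quadratic non-residue mod 137: no k satisfies k² ≡ 23 (mod 137).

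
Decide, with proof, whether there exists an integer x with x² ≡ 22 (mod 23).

No, no such integer exists.

23 is prime, so by Euler's criterion 22 is a square mod 23 iff 22^((23−1)/2) = 22^11 ≡ 1 (mod 23).
Squaring successively (mod 23): 22^2 = 484 ≡ 1; 22^4 ≡ 1² = 1 ≡ 1; 22^8 ≡ 1² = 1 ≡ 1.
Since 11 = 8 + 2 + 1, 22^11 ≡ 1 · 1 · 22; multiplying out mod 23: 1·1 = 1 ≡ 1, then 1·22 = 22 ≡ 22. Thus 22^11 ≡ 22 ≡ −1 (mod 23).
The value −1 means 22 is a non-residue modulo 23, so x² ≡ 22 (mod 23) is impossible.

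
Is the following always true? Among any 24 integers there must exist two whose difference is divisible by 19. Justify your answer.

Yes, this is always true.

Partition the integers by their residue mod 19; there are 19 classes.
Since 24 > 19, two of the 24 integers must share a residue class by the pigeonhole principle; call them a and b.
Then a ≡ b (mod 19), i.e. 19 ∣ (a − b).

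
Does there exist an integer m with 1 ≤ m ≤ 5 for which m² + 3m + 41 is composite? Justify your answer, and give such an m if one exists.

At m = 1: 1² + 3·1 + 41 = 45 = 3·15, which is composite.

m = 1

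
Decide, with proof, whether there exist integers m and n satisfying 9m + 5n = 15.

Since gcd(9, 5) = 1, every integer is an integer combination of 9 and 5.
Run the Euclidean algorithm on 9 and 5: 9 = 1·5 + 4, 5 = 1·4 + 1, 4 = 4·1 + 0.
Working back up the chain: 1 = 5 − 1·4 = 5 − (9 − 1·5) = −9 + 2·5. So 9·(-1) + 5·2 = 1.
Times 15: 9·(-15) + 5·30 = 15, so (-15, 30) solves it.
The general solution is m = -15 + 5k, n = 30 − 9k; taking k = 3 gives the smaller pair m = 0, n = 3.
Check: 9·0 + 5·3 = 0 + 15 = 15. ✓

m = 0, n = 3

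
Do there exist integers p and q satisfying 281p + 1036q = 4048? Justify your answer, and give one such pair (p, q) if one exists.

281 and 1036 are coprime, so 281p + 1036q ranges over all of ℤ.
Run the Euclidean algorithm on 1036 and 281: 1036 = 3·281 + 193, 281 = 1·193 + 88, 193 = 2·88 + 17, 88 = 5·17 + 3, 17 = 5·3 + 2, 3 = 1·2 + 1, 2 = 2·1 + 0.
Back-substituting, 1 = 3 − 1·2 = 3 − (17 − 5·3) = −17 + 6·3 = −17 + 6·(88 − 5·17) = 6·88 − 31·17 = 6·88 − 31·(193 − 2·88) = −31·193 + 68·88 = −31·193 + 68·(281 − 1·193) = 68·281 − 99·193 = 68·281 − 99·(1036 − 3·281) = −99·1036 + 365·281; that is, 281·365 + 1036·(-99) = 1.
Scaling by 4048 gives the particular solution (p, q) = (1477520, -400752).
Subtracting 1426·1036 from p and adding 1426·281 to q gives the tidier solution (184, -46).
Check: 281·184 + 1036·(-46) = 51704 − 47656 = 4048. ✓

p = 184, q = -46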